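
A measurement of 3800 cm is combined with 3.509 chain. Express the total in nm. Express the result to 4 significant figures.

1.086e+11 nanometers

3800 cm = 3.80000e+10 nm and 3.509 chain = 7.05899e+10 nm.
3.80000e+10 + 7.05899e+10 ≈ 1.086e+11 nm.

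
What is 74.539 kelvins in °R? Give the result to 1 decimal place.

°R = K × 9/5.
Applying the formula gives 134.2 °R.

134.2 degrees Rankine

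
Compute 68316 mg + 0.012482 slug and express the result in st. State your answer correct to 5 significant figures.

0.039443 st

68316 mg = 0.0107579 st and 0.012482 slug = 0.0286855 st.
0.0107579 + 0.0286855 ≈ 0.039443 st.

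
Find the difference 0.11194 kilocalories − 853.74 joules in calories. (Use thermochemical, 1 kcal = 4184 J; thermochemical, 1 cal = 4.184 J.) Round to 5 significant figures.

-92.109 calories

0.11194 kcal = 111.940 cal and 853.74 J = 204.049 cal.
111.940 − 204.049 ≈ -92.109 cal.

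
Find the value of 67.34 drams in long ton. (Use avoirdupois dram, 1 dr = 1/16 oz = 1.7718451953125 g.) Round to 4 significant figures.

1 dr = 1.74386 × 10^-6 long tons.
So 67.34 × 1.74386 × 10^-6 ≈ 0.0001174 long ton.

0.0001174 long ton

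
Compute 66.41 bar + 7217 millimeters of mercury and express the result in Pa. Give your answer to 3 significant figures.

7.60e+6 Pa

66.41 bar = 6.64100e+6 Pa and 7217 mmHg = 962188 Pa.
6.64100e+6 + 962188 ≈ 7.60e+6 Pa.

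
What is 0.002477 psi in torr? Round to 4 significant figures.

1 psi = 51.7149 torr.
0.002477 × 51.7149 ≈ 0.1281 torr.

0.1281 torr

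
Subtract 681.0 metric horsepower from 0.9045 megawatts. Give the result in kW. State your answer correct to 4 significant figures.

403.6 kW

0.9045 MW = 904.500 kW and 681.0 PS = 500.875 kW.
904.500 − 500.875 ≈ 403.6 kW.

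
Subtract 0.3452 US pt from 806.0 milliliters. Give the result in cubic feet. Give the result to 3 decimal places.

806.0 mL = 0.0284636 ft³ and 0.3452 US pt = 0.00576832 ft³.
0.0284636 − 0.00576832 ≈ 0.023 ft³.

0.023 ft³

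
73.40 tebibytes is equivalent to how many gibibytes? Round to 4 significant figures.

1 TiB = 1024.00 GiB.
73.40 × 1024.00 ≈ 75160 GiB.

75160 gibibytes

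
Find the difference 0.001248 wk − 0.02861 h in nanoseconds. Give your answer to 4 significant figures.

6.518 × 10^11 ns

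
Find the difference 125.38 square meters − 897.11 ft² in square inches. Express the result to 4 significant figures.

65160 square inches

125.38 m² = 194339.4 in² and 897.11 ft² = 129183.8 in².
194339.4 − 129183.8 ≈ 65160 in².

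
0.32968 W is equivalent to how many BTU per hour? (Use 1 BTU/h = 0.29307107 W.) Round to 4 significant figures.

1.125 BTU/h

1 watt = 3.41214 BTU/h.
So 0.32968 × 3.41214 ≈ 1.125 BTU/h.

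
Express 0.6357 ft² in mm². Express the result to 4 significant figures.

1 square foot = 92903.0 square millimeters.
0.6357 × 92903.0 ≈ 59060 mm².

59060 mm²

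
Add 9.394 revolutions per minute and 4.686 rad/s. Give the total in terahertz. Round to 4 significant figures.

9.394 rpm = 1.56567e-13 THz and 4.686 rad/s = 7.45800e-13 THz.
1.56567e-13 + 7.45800e-13 ≈ 9.024e-13 THz.

9.024e-13 terahertz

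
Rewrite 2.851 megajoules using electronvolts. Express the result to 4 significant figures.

1 MJ = 6.24151e+24 eV.
So 2.851 × 6.24151e+24 ≈ 1.779e+25 eV.

1.779e+25 eV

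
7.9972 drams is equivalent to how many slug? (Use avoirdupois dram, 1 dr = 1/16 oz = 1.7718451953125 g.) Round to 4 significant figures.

0.0009709 slugs

1 dram = 0.000121410 slug.
7.9972 × 0.000121410 ≈ 0.0009709 slug.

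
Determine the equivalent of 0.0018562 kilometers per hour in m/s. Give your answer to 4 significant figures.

0.0005156 m/s

1 km/h = 0.277778 m/s.
Thus 0.0018562 × 0.277778 ≈ 0.0005156 m/s.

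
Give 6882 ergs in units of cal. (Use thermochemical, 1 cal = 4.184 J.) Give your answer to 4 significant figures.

0.0001645 cal

1 erg = 2.39006 × 10^-8 cal.
Then 6882 × 2.39006 × 10^-8 ≈ 0.0001645 cal.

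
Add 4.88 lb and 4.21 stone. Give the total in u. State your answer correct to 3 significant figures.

1.74e+28 u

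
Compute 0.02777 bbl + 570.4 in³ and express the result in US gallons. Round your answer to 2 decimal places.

0.02777 bbl = 1.16634 US gal and 570.4 in³ = 2.46926 US gal.
1.16634 + 2.46926 ≈ 3.64 US gal.

3.64 US gallons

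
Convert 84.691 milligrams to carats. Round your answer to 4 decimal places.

0.4235 carats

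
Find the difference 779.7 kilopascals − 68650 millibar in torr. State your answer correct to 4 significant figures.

-45640 torr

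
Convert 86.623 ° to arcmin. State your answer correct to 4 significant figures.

1 ° = 60.0000 arcmin.
Then 86.623 × 60.0000 ≈ 5197 arcmin.

5197 arcmin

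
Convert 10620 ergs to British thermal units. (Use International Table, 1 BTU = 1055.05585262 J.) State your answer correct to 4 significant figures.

1.007e-6 BTU

1 erg = 9.47817e-11 BTU.
So 10620 × 9.47817e-11 ≈ 1.007e-6 BTU.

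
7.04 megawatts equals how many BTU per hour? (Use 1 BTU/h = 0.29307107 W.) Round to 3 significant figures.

2.40 × 10^7 BTU per hour

1 megawatt = 3.41214 × 10^6 BTU/h.
7.04 × 3.41214 × 10^6 ≈ 2.40 × 10^7 BTU/h.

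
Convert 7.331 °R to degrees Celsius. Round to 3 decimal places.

-269.077 °C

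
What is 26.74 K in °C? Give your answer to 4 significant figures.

K = °C + 273.15.
Applying the formula gives -246.4 °C.

-246.4 degrees Celsius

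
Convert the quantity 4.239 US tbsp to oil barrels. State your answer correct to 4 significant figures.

0.0003943 bbl

1 US tablespoon = 9.30060 × 10^-5 bbl.
4.239 × 9.30060 × 10^-5 ≈ 0.0003943 bbl.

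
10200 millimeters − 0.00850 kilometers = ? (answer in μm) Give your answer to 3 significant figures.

1.70 × 10^6 micrometers

10200 mm = 1.02000 × 10^7 μm and 0.00850 km = 8.50000 × 10^6 μm.
1.02000 × 10^7 − 8.50000 × 10^6 ≈ 1.70 × 10^6 μm.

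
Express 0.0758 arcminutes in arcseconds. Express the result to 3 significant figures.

4.55 arcsec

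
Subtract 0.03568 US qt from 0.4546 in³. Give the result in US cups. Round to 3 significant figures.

-0.111 US cups

0.4546 in³ = 0.0314874 US cup and 0.03568 US qt = 0.142720 US cup.
0.0314874 − 0.142720 ≈ -0.111 US cup.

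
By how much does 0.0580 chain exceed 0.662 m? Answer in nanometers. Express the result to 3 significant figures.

5.05e+8 nm

0.0580 chain = 1.16677e+9 nm and 0.662 m = 6.62000e+8 nm.
1.16677e+9 − 6.62000e+8 ≈ 5.05e+8 nm.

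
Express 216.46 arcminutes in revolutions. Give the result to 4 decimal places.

1 arcmin = 4.62963e-5 revolutions.
So 216.46 × 4.62963e-5 ≈ 0.0100 rev.

0.0100 rev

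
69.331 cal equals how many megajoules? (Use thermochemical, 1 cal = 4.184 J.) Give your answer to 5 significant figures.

1 calorie = 4.18400e-6 MJ.
So 69.331 × 4.18400e-6 ≈ 0.00029008 MJ.

0.00029008 MJ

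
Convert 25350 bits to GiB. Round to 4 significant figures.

2.951e-6 GiB

1 bit = 1.16415e-10 GiB.
So 25350 × 1.16415e-10 ≈ 2.951e-6 GiB.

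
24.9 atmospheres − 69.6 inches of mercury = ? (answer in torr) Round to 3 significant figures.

24.9 atm = 18924.0 torr and 69.6 inHg = 1767.84 torr.
18924.0 − 1767.84 ≈ 17200 torr.

17200 torr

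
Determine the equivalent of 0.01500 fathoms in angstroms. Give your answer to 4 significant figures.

2.743 × 10^8 angstroms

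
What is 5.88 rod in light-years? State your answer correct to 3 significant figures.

1 rod = 5.31587e-16 ly.
Thus 5.88 × 5.31587e-16 ≈ 3.13e-15 ly.

3.13e-15 light-years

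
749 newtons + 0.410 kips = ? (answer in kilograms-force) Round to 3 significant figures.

749 N = 76.3767 kgf and 0.410 kip = 185.973 kgf.
76.3767 + 185.973 ≈ 262 kgf.

262 kgf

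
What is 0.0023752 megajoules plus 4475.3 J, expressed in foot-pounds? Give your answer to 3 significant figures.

0.0023752 MJ = 1751.86 ft·lbf and 4475.3 J = 3300.81 ft·lbf.
1751.86 + 3300.81 ≈ 5050 ft·lbf.

5050 foot-pounds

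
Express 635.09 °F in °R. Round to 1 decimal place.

°R = °F + 459.67.
Applying the formula gives 1094.8 °R.

1094.8 °R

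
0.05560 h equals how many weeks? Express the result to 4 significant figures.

0.0003310 weeks

1 h = 0.00595238 wk.
0.05560 × 0.00595238 ≈ 0.0003310 wk.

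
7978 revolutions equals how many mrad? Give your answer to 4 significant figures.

5.013 × 10^7 milliradians

1 rev = 6283.19 mrad.
So 7978 × 6283.19 ≈ 5.013 × 10^7 mrad.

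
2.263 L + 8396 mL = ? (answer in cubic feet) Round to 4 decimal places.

2.263 L = 0.0799171 ft³ and 8396 mL = 0.296502 ft³.
0.0799171 + 0.296502 ≈ 0.3764 ft³.

0.3764 ft³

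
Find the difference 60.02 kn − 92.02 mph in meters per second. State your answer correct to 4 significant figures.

60.02 kn = 30.8770 m/s and 92.02 mph = 41.1366 m/s.
30.8770 − 41.1366 ≈ -10.26 m/s.

-10.26 m/s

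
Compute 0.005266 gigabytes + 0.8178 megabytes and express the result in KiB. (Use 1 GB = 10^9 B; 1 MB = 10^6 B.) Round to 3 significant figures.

0.005266 GB = 5142.58 KiB and 0.8178 MB = 798.633 KiB.
5142.58 + 798.633 ≈ 5940 KiB.

5940 KiB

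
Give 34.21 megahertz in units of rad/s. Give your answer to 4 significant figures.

1 MHz = 6.28319e+6 rad/s.
34.21 × 6.28319e+6 ≈ 2.149e+8 rad/s.

2.149e+8 rad/s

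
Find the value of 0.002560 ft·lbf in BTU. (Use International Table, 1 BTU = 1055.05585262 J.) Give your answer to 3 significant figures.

3.29e-6 BTU

1 ft·lbf = 0.00128507 BTU.
Then 0.002560 × 0.00128507 ≈ 3.29e-6 BTU.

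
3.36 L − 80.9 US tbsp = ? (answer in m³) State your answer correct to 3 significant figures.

3.36 L = 0.00336000 m³ and 80.9 US tbsp = 0.00119625 m³.
0.00336000 − 0.00119625 ≈ 0.00216 m³.

0.00216 m³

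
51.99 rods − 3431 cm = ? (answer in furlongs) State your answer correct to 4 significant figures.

1.129 furlong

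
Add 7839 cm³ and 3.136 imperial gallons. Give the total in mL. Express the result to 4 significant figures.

7839 cm³ = 7839.00 mL and 3.136 imp gal = 14256.5 mL.
7839.00 + 14256.5 ≈ 22100 mL.

22100 mL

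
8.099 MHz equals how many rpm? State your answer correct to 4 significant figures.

4.859 × 10^8 revolutions per minute

1 megahertz = 6.00000 × 10^7 rpm.
Thus 8.099 × 6.00000 × 10^7 ≈ 4.859 × 10^8 rpm.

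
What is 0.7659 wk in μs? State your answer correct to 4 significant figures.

1 week = 6.04800 × 10^11 microseconds.
0.7659 × 6.04800 × 10^11 ≈ 4.632 × 10^11 μs.

4.632 × 10^11 μs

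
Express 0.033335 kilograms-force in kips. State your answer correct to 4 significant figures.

7.349e-5 kip

1 kilogram-force = 0.00220462 kip.
So 0.033335 × 0.00220462 ≈ 7.349e-5 kip.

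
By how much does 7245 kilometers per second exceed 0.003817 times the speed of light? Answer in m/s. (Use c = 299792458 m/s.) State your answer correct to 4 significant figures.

6.101e+6 meters per second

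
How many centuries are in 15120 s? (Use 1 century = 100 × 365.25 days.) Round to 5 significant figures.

4.7912e-6 centuries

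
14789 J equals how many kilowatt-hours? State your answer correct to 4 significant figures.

0.004108 kilowatt-hours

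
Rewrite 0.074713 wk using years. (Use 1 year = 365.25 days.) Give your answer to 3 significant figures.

0.00143 years

1 week = 0.0191650 years.
Thus 0.074713 × 0.0191650 ≈ 0.00143 yr.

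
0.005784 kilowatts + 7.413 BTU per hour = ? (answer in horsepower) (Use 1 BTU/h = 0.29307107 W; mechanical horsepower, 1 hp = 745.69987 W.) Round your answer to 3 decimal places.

0.011 hp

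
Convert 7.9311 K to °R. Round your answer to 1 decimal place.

14.3 degrees Rankine

°R = K × 9/5.
Applying the formula gives 14.3 °R.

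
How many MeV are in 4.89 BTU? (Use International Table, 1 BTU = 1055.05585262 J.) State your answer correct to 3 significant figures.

3.22e+16 megaelectronvolts

1 British thermal unit = 6.58514e+15 MeV.
Thus 4.89 × 6.58514e+15 ≈ 3.22e+16 MeV.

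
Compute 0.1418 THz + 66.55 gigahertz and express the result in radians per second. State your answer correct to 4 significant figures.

1.309 × 10^12 rad/s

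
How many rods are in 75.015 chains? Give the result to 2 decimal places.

1 chain = 4.00000 rods.
Thus 75.015 × 4.00000 ≈ 300.06 rod.

300.06 rods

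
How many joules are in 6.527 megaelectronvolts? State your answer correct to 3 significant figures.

1 MeV = 1.60218 × 10^-13 J.
6.527 × 1.60218 × 10^-13 ≈ 1.05 × 10^-12 J.

1.05 × 10^-12 J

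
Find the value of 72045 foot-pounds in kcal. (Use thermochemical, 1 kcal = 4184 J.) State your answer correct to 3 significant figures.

23.3 kcal

1 foot-pound = 0.000324048 kcal.
Thus 72045 × 0.000324048 ≈ 23.3 kcal.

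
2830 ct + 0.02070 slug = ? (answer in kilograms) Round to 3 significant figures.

0.868 kilograms

2830 ct = 0.566000 kg and 0.02070 slug = 0.302094 kg.
0.566000 + 0.302094 ≈ 0.868 kg.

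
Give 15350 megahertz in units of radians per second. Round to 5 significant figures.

9.6447e+10 radians per second

1 megahertz = 6.28319e+6 radians per second.
Thus 15350 × 6.28319e+6 ≈ 9.6447e+10 rad/s.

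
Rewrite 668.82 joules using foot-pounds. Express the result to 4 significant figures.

493.3 ft·lbf

1 joule = 0.737562 ft·lbf.
668.82 × 0.737562 ≈ 493.3 ft·lbf.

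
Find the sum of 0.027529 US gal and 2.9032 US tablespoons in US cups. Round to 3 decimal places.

0.027529 US gal = 0.440464 US cup and 2.9032 US tbsp = 0.181450 US cup.
0.440464 + 0.181450 ≈ 0.622 US cup.

0.622 US cup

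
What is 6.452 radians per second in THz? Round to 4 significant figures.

1.027 × 10^-12 THz

1 rad/s = 1.59155 × 10^-13 terahertz.
Thus 6.452 × 1.59155 × 10^-13 ≈ 1.027 × 10^-12 THz.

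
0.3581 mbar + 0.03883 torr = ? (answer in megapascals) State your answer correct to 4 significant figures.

4.099e-5 MPa

0.3581 mbar = 3.58100e-5 MPa and 0.03883 torr = 5.17691e-6 MPa.
3.58100e-5 + 5.17691e-6 ≈ 4.099e-5 MPa.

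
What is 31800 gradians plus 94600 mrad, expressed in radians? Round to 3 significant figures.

31800 grad = 499.513 rad and 94600 mrad = 94.6000 rad.
499.513 + 94.6000 ≈ 594 rad.

594 radians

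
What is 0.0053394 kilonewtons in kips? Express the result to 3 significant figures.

0.00120 kip

1 kilonewton = 0.224809 kips.
So 0.0053394 × 0.224809 ≈ 0.00120 kip.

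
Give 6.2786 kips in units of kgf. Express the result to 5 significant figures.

2847.9 kgf

1 kip = 453.592 kgf.
Thus 6.2786 × 453.592 ≈ 2847.9 kgf.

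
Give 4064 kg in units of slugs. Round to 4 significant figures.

278.5 slug

1 kilogram = 0.0685218 slug.
4064 × 0.0685218 ≈ 278.5 slug.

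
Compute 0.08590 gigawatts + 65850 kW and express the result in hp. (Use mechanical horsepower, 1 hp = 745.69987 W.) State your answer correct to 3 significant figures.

0.08590 GW = 115194 hp and 65850 kW = 88306.3 hp.
115194 + 88306.3 ≈ 204000 hp.

204000 horsepower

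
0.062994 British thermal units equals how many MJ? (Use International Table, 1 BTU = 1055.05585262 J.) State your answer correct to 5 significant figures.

6.6462 × 10^-5 MJ

1 British thermal unit = 0.00105506 MJ.
So 0.062994 × 0.00105506 ≈ 6.6462 × 10^-5 MJ.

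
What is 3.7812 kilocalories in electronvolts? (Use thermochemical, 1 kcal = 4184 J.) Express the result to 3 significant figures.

9.87e+22 electronvolts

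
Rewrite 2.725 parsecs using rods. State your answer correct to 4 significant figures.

1 parsec = 6.13552 × 10^15 rod.
2.725 × 6.13552 × 10^15 ≈ 1.672 × 10^16 rod.

1.672 × 10^16 rod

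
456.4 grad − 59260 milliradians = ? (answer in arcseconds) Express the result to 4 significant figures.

456.4 grad = 1.47874 × 10^6 arcsec and 59260 mrad = 1.22233 × 10^7 arcsec.
1.47874 × 10^6 − 1.22233 × 10^7 ≈ -1.074 × 10^7 arcsec.

-1.074 × 10^7 arcsec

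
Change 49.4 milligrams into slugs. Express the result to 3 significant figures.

1 mg = 6.85218 × 10^-8 slugs.
Thus 49.4 × 6.85218 × 10^-8 ≈ 3.38 × 10^-6 slug.

3.38 × 10^-6 slug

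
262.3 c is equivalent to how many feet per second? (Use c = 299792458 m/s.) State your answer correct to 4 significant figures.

1 c = 9.83571 × 10^8 feet per second.
So 262.3 × 9.83571 × 10^8 ≈ 2.580 × 10^11 ft/s.

2.580 × 10^11 ft/s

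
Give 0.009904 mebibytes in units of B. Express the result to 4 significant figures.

1 mebibyte = 1.04858 × 10^6 B.
Then 0.009904 × 1.04858 × 10^6 ≈ 10390 B.

10390 B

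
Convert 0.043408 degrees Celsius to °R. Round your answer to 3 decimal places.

491.748 degrees Rankine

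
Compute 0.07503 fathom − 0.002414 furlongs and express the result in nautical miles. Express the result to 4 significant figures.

0.07503 fathom = 7.40901e-5 nmi and 0.002414 furlong = 0.000262214 nmi.
7.40901e-5 − 0.000262214 ≈ -0.0001881 nmi.

-0.0001881 nmi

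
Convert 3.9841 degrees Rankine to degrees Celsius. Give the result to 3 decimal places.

°R = (°C + 273.15) × 9/5.
Applying the formula gives -270.937 °C.

-270.937 degrees Celsius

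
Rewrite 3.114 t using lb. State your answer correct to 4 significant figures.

6865 lb

1 metric ton = 2204.62 lb.
3.114 × 2204.62 ≈ 6865 lb.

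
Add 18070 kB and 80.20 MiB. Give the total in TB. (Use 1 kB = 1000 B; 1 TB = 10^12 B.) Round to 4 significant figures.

0.0001022 TB

18070 kB = 1.80700 × 10^-5 TB and 80.20 MiB = 8.40958 × 10^-5 TB.
1.80700 × 10^-5 + 8.40958 × 10^-5 ≈ 0.0001022 TB.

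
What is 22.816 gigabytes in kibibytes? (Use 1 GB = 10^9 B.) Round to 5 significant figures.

2.2281 × 10^7 KiB

1 gigabyte = 976562.5 kibibytes.
Then 22.816 × 976562.5 ≈ 2.2281 × 10^7 KiB.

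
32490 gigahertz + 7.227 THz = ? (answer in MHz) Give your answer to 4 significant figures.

3.972e+7 MHz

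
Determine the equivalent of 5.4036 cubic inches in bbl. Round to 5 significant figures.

0.00055696 bbl

1 in³ = 0.000103072 oil barrels.
5.4036 × 0.000103072 ≈ 0.00055696 bbl.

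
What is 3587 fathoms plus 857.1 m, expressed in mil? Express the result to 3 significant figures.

3587 fathom = 2.58264 × 10^8 mil and 857.1 m = 3.37441 × 10^7 mil.
2.58264 × 10^8 + 3.37441 × 10^7 ≈ 2.92 × 10^8 mil.

2.92 × 10^8 mils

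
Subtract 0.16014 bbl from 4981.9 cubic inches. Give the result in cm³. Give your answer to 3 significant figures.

56200 cm³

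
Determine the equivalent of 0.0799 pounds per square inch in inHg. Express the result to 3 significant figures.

0.163 inHg

1 psi = 2.03602 inches of mercury.
Then 0.0799 × 2.03602 ≈ 0.163 inHg.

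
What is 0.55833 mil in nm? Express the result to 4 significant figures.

1 mil = 25400.0 nanometers.
So 0.55833 × 25400.0 ≈ 14180 nm.

14180 nanometers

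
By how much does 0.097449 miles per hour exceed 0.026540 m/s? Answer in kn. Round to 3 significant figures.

0.0331 kn

0.097449 mph = 0.0846809 kn and 0.026540 m/s = 0.0515896 kn.
0.0846809 − 0.0515896 ≈ 0.0331 kn.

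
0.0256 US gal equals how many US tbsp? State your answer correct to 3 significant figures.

6.55 US tbsp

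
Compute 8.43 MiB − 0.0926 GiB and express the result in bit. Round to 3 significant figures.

-7.25 × 10^8 bits

8.43 MiB = 7.07160 × 10^7 bit and 0.0926 GiB = 7.95428 × 10^8 bit.
7.07160 × 10^7 − 7.95428 × 10^8 ≈ -7.25 × 10^8 bit.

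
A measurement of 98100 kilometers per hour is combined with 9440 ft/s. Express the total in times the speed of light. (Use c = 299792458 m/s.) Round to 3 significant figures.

0.000100 c

98100 km/h = 9.08962 × 10^-5 c and 9440 ft/s = 9.59768 × 10^-6 c.
9.08962 × 10^-5 + 9.59768 × 10^-6 ≈ 0.000100 c.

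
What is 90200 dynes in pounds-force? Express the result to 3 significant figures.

1 dyne = 2.24809e-6 pounds-force.
90200 × 2.24809e-6 ≈ 0.203 lbf.

0.203 pounds-force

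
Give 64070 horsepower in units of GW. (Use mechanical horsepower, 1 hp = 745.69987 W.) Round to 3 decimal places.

0.048 gigawatts

1 hp = 7.45700 × 10^-7 GW.
Then 64070 × 7.45700 × 10^-7 ≈ 0.048 GW.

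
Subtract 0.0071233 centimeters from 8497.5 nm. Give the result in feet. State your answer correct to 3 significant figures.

8497.5 nm = 2.78789e-5 ft and 0.0071233 cm = 0.000233704 ft.
2.78789e-5 − 0.000233704 ≈ -0.000206 ft.

-0.000206 ft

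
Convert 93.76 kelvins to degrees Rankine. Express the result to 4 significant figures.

168.8 degrees Rankine

°R = K × 9/5.
Applying the formula gives 168.8 °R.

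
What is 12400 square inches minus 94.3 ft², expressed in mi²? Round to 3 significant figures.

12400 in² = 3.08881e-6 mi² and 94.3 ft² = 3.38255e-6 mi².
3.08881e-6 − 3.38255e-6 ≈ -2.94e-7 mi².

-2.94e-7 square miles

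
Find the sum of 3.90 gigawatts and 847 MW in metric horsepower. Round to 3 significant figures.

3.90 GW = 5.30252e+6 PS and 847 MW = 1.15160e+6 PS.
5.30252e+6 + 1.15160e+6 ≈ 6.45e+6 PS.

6.45e+6 PS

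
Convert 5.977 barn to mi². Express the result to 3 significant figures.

2.31 × 10^-34 square miles

1 barn = 3.86102 × 10^-35 mi².
Then 5.977 × 3.86102 × 10^-35 ≈ 2.31 × 10^-34 mi².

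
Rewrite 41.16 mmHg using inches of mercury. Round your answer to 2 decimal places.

1 millimeter of mercury = 0.0393701 inHg.
Then 41.16 × 0.0393701 ≈ 1.62 inHg.

1.62 inHg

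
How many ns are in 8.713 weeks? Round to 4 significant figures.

5.270 × 10^15 ns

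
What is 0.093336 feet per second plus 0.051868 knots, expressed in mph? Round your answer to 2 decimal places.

0.12 miles per hour

0.093336 ft/s = 0.0636382 mph and 0.051868 kn = 0.0596886 mph.
0.0636382 + 0.0596886 ≈ 0.12 mph.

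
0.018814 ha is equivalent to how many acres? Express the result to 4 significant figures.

1 hectare = 2.47105 acre.
Then 0.018814 × 2.47105 ≈ 0.04649 acre.

0.04649 acres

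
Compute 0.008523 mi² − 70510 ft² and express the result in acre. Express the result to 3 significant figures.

0.008523 mi² = 5.45472 acre and 70510 ft² = 1.61869 acre.
5.45472 − 1.61869 ≈ 3.84 acre.

3.84 acre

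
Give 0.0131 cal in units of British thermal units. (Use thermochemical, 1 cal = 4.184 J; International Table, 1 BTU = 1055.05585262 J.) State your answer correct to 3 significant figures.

5.20 × 10^-5 BTU

1 cal = 0.00396567 BTU.
Thus 0.0131 × 0.00396567 ≈ 5.20 × 10^-5 BTU.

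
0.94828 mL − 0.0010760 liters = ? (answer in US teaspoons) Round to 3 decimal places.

-0.026 US tsp

0.94828 mL = 0.192391 US tsp and 0.0010760 L = 0.218303 US tsp.
0.192391 − 0.218303 ≈ -0.026 US tsp.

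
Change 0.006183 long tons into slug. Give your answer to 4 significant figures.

1 long ton = 69.6213 slugs.
0.006183 × 69.6213 ≈ 0.4305 slug.

0.4305 slug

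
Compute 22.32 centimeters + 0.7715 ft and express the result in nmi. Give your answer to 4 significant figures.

22.32 cm = 0.000120518 nmi and 0.7715 ft = 0.000126973 nmi.
0.000120518 + 0.000126973 ≈ 0.0002475 nmi.

0.0002475 nautical miles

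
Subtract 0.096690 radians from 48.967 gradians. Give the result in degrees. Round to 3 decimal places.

38.530 °

48.967 grad = 44.0703 ° and 0.096690 rad = 5.53993 °.
44.0703 − 5.53993 ≈ 38.530 °.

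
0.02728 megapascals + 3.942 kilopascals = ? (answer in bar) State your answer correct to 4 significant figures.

0.02728 MPa = 0.272800 bar and 3.942 kPa = 0.0394200 bar.
0.272800 + 0.0394200 ≈ 0.3122 bar.

0.3122 bar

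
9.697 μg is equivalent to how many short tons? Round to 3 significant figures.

1.07e-11 short tons

1 μg = 1.10231e-12 short ton.
Thus 9.697 × 1.10231e-12 ≈ 1.07e-11 short ton.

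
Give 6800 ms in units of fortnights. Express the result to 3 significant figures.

1 millisecond = 8.26720e-10 fortnight.
Then 6800 × 8.26720e-10 ≈ 5.62e-6 fortnight.

5.62e-6 fortnights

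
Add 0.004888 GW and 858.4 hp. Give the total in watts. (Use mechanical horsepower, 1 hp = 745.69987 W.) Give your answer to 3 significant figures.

5.53e+6 watts

0.004888 GW = 4.88800e+6 W and 858.4 hp = 640109 W.
4.88800e+6 + 640109 ≈ 5.53e+6 W.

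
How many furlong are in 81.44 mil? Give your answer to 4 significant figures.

1.028e-5 furlong

1 mil = 1.26263e-7 furlong.
So 81.44 × 1.26263e-7 ≈ 1.028e-5 furlong.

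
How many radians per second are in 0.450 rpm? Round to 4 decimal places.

0.0471 radians per second

1 revolution per minute = 0.104720 rad/s.
Then 0.450 × 0.104720 ≈ 0.0471 rad/s.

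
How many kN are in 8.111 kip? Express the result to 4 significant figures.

1 kip = 4.44822 kN.
So 8.111 × 4.44822 ≈ 36.08 kN.

36.08 kilonewtons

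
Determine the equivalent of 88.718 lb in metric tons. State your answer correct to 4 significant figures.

0.04024 t

1 lb = 0.000453592 t.
So 88.718 × 0.000453592 ≈ 0.04024 t.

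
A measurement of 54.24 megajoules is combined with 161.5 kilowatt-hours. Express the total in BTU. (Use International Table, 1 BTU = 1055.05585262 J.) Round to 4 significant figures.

602500 BTU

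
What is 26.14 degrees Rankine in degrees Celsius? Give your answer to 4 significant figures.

-258.6 degrees Celsius

°R = (°C + 273.15) × 9/5.
Applying the formula gives -258.6 °C.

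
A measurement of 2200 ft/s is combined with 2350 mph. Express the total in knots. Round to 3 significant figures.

3350 kn

2200 ft/s = 1303.46 kn and 2350 mph = 2042.09 kn.
1303.46 + 2042.09 ≈ 3350 kn.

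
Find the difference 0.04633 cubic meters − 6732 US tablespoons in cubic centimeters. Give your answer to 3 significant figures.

-53200 cubic centimeters

0.04633 m³ = 46330.0 cm³ and 6732 US tbsp = 99544.5 cm³.
46330.0 − 99544.5 ≈ -53200 cm³.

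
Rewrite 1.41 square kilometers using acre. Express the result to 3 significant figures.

348 acres

1 square kilometer = 247.105 acre.
Thus 1.41 × 247.105 ≈ 348 acre.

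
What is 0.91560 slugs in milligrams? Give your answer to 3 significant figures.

1 slug = 1.45939 × 10^7 mg.
Then 0.91560 × 1.45939 × 10^7 ≈ 1.34 × 10^7 mg.

1.34 × 10^7 mg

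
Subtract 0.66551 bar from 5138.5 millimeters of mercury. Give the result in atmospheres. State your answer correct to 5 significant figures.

5138.5 mmHg = 6.76119 atm and 0.66551 bar = 0.656807 atm.
6.76119 − 0.656807 ≈ 6.1044 atm.

6.1044 atmospheres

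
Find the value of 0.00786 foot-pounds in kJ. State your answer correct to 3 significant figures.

1.07 × 10^-5 kJ

1 ft·lbf = 0.00135582 kilojoules.
0.00786 × 0.00135582 ≈ 1.07 × 10^-5 kJ.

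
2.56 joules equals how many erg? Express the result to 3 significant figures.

2.56e+7 ergs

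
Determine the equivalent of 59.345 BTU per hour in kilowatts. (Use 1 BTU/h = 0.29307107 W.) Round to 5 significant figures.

0.017392 kilowatts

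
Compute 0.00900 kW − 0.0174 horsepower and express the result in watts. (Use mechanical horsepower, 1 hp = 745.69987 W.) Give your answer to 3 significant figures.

0.00900 kW = 9.00000 W and 0.0174 hp = 12.9752 W.
9.00000 − 12.9752 ≈ -3.98 W.

-3.98 W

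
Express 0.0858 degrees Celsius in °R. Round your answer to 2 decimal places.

°R = (°C + 273.15) × 9/5.
Applying the formula gives 491.82 °R.

491.82 °R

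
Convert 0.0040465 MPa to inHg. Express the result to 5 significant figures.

1.1949 inHg

1 MPa = 295.300 inches of mercury.
So 0.0040465 × 295.300 ≈ 1.1949 inHg.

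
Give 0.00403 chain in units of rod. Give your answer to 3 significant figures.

1 chain = 4.00000 rods.
So 0.00403 × 4.00000 ≈ 0.0161 rod.

0.0161 rod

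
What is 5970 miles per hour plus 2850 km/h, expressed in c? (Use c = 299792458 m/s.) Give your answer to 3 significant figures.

1.15e-5 c

5970 mph = 8.90225e-6 c and 2850 km/h = 2.64072e-6 c.
8.90225e-6 + 2.64072e-6 ≈ 1.15e-5 c.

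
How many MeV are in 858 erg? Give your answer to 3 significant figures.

5.36 × 10^8 MeV

1 erg = 624151 megaelectronvolts.
So 858 × 624151 ≈ 5.36 × 10^8 MeV.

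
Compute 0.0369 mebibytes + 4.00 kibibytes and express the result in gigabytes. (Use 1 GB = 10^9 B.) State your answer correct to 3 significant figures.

0.0369 MiB = 3.86925 × 10^-5 GB and 4.00 KiB = 4.09600 × 10^-6 GB.
3.86925 × 10^-5 + 4.09600 × 10^-6 ≈ 4.28 × 10^-5 GB.

4.28 × 10^-5 GB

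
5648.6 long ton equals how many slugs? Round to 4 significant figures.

393300 slugs

1 long ton = 69.6213 slug.
Thus 5648.6 × 69.6213 ≈ 393300 slug.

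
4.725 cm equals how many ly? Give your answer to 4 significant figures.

1 cm = 1.05700e-18 light-years.
Thus 4.725 × 1.05700e-18 ≈ 4.994e-18 ly.

4.994e-18 ly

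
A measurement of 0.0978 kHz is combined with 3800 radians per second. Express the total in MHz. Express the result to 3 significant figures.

0.0978 kHz = 9.78000e-5 MHz and 3800 rad/s = 0.000604789 MHz.
9.78000e-5 + 0.000604789 ≈ 0.000703 MHz.

0.000703 megahertz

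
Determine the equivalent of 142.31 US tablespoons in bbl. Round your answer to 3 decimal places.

1 US tbsp = 9.30060e-5 oil barrels.
Then 142.31 × 9.30060e-5 ≈ 0.013 bbl.

0.013 oil barrels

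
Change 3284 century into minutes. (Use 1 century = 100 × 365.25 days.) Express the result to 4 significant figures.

1 century = 5.25960e+7 min.
So 3284 × 5.25960e+7 ≈ 1.727e+11 min.

1.727e+11 minutes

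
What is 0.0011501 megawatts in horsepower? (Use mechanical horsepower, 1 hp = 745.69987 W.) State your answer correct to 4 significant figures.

1 MW = 1341.02 horsepower.
So 0.0011501 × 1341.02 ≈ 1.542 hp.

1.542 horsepower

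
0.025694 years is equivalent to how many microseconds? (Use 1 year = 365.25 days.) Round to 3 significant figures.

8.11 × 10^11 μs

1 year = 3.15576 × 10^13 μs.
0.025694 × 3.15576 × 10^13 ≈ 8.11 × 10^11 μs.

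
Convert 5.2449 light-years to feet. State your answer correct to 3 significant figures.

1 light-year = 3.10391 × 10^16 ft.
5.2449 × 3.10391 × 10^16 ≈ 1.63 × 10^17 ft.

1.63 × 10^17 ft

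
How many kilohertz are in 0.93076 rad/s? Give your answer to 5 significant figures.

0.00014814 kHz

1 rad/s = 0.000159155 kHz.
So 0.93076 × 0.000159155 ≈ 0.00014814 kHz.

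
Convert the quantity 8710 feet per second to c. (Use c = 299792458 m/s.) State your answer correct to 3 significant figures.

8.86e-6 times the speed of light

1 foot per second = 1.01670e-9 c.
Thus 8710 × 1.01670e-9 ≈ 8.86e-6 c.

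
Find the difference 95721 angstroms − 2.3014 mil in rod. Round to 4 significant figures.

-9.720e-6 rods

95721 Å = 1.90330e-6 rod and 2.3014 mil = 1.16232e-5 rod.
1.90330e-6 − 1.16232e-5 ≈ -9.720e-6 rod.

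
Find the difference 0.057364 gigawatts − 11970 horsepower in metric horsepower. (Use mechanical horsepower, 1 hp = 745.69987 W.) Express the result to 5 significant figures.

65857 PS

0.057364 GW = 77993.3 PS and 11970 hp = 12136.0 PS.
77993.3 − 12136.0 ≈ 65857 PS.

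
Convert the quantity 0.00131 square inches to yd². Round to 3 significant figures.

1.01e-6 yd²

1 square inch = 0.000771605 yd².
Thus 0.00131 × 0.000771605 ≈ 1.01e-6 yd².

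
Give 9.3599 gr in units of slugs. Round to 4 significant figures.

1 gr = 4.44014 × 10^-6 slug.
So 9.3599 × 4.44014 × 10^-6 ≈ 4.156 × 10^-5 slug.

4.156 × 10^-5 slug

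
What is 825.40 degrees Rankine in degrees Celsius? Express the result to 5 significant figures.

°R = (°C + 273.15) × 9/5.
Applying the formula gives 185.41 °C.

185.41 °C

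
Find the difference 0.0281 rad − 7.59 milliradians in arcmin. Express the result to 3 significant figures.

0.0281 rad = 96.6007 arcmin and 7.59 mrad = 26.0925 arcmin.
96.6007 − 26.0925 ≈ 70.5 arcmin.

70.5 arcminutes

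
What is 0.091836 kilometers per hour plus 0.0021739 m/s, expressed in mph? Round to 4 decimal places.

0.0619 mph

0.091836 km/h = 0.0570642 mph and 0.0021739 m/s = 0.00486288 mph.
0.0570642 + 0.00486288 ≈ 0.0619 mph.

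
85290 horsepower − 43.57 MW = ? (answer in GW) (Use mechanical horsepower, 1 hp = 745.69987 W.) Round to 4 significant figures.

0.02003 gigawatts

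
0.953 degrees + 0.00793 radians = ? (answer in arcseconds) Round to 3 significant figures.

5070 arcsec

0.953 ° = 3430.80 arcsec and 0.00793 rad = 1635.68 arcsec.
3430.80 + 1635.68 ≈ 5070 arcsec.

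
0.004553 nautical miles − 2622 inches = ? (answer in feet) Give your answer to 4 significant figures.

0.004553 nmi = 27.6646 ft and 2622 in = 218.500 ft.
27.6646 − 218.500 ≈ -190.8 ft.

-190.8 ft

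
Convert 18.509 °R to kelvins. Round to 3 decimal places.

°R = K × 9/5.
Applying the formula gives 10.283 K.

10.283 K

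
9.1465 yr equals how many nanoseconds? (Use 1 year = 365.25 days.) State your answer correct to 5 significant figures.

1 year = 3.15576 × 10^16 ns.
Then 9.1465 × 3.15576 × 10^16 ≈ 2.8864 × 10^17 ns.

2.8864 × 10^17 ns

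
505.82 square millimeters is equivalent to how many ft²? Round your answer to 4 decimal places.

0.0054 ft²

1 mm² = 1.07639 × 10^-5 ft².
Thus 505.82 × 1.07639 × 10^-5 ≈ 0.0054 ft².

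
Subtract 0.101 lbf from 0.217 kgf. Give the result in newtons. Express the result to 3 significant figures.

0.217 kgf = 2.12804 N and 0.101 lbf = 0.449270 N.
2.12804 − 0.449270 ≈ 1.68 N.

1.68 N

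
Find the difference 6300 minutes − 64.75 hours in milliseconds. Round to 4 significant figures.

6300 min = 3.78000 × 10^8 ms and 64.75 h = 2.33100 × 10^8 ms.
3.78000 × 10^8 − 2.33100 × 10^8 ≈ 1.449 × 10^8 ms.

1.449 × 10^8 ms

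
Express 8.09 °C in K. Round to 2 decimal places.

281.24 kelvins

K = °C + 273.15.
Applying the formula gives 281.24 K.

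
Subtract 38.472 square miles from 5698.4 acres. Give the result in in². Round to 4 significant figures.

5698.4 acre = 3.57440 × 10^10 in² and 38.472 mi² = 1.54445 × 10^11 in².
3.57440 × 10^10 − 1.54445 × 10^11 ≈ -1.187 × 10^11 in².

-1.187 × 10^11 square inches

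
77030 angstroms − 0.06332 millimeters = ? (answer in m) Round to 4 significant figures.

-5.562e-5 m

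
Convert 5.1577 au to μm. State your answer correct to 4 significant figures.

1 astronomical unit = 1.49598 × 10^17 μm.
Thus 5.1577 × 1.49598 × 10^17 ≈ 7.716 × 10^17 μm.

7.716 × 10^17 μm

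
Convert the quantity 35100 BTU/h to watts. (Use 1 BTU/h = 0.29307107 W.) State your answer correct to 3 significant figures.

10300 W

1 BTU/h = 0.293071 watts.
So 35100 × 0.293071 ≈ 10300 W.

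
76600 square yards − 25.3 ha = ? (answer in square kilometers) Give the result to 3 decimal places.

-0.189 square kilometers

76600 yd² = 0.0640474 km² and 25.3 ha = 0.253000 km².
0.0640474 − 0.253000 ≈ -0.189 km².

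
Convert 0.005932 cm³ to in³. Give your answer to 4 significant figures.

0.0003620 in³

1 cubic centimeter = 0.0610237 in³.
Thus 0.005932 × 0.0610237 ≈ 0.0003620 in³.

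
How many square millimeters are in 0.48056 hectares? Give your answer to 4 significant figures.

1 hectare = 1.00000e+10 mm².
So 0.48056 × 1.00000e+10 ≈ 4.806e+9 mm².

4.806e+9 square millimeters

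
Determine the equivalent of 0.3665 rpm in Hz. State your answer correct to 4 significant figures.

1 revolution per minute = 0.0166667 Hz.
So 0.3665 × 0.0166667 ≈ 0.006108 Hz.

0.006108 hertz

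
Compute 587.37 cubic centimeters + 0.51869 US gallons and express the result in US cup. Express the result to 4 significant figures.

587.37 cm³ = 2.48267 US cup and 0.51869 US gal = 8.29904 US cup.
2.48267 + 8.29904 ≈ 10.78 US cup.

10.78 US cup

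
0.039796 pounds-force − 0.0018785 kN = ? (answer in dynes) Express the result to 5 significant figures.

-170150 dyn

0.039796 lbf = 17702.1 dyn and 0.0018785 kN = 187850 dyn.
17702.1 − 187850 ≈ -170150 dyn.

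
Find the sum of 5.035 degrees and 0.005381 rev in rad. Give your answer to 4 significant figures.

0.1217 radians

5.035 ° = 0.0878773 rad and 0.005381 rev = 0.0338098 rad.
0.0878773 + 0.0338098 ≈ 0.1217 rad.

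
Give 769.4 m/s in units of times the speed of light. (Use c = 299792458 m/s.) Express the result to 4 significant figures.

2.566 × 10^-6 c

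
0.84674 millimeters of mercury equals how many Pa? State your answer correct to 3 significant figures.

113 pascals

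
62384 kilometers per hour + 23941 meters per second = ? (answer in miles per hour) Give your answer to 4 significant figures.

62384 km/h = 38763.6 mph and 23941 m/s = 53554.5 mph.
38763.6 + 53554.5 ≈ 92320 mph.

92320 miles per hour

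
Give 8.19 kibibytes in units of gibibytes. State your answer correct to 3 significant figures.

7.81 × 10^-6 GiB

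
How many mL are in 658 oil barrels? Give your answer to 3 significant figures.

1 bbl = 158987 milliliters.
Then 658 × 158987 ≈ 1.05 × 10^8 mL.

1.05 × 10^8 milliliters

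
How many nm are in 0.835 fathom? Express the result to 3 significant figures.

1 fathom = 1.82880 × 10^9 nm.
Then 0.835 × 1.82880 × 10^9 ≈ 1.53 × 10^9 nm.

1.53 × 10^9 nanometers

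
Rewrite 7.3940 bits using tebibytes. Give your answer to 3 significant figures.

8.41e-13 tebibytes

1 bit = 1.13687e-13 tebibytes.
7.3940 × 1.13687e-13 ≈ 8.41e-13 TiB.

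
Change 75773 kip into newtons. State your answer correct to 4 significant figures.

1 kip = 4448.22 N.
75773 × 4448.22 ≈ 3.371e+8 N.

3.371e+8 N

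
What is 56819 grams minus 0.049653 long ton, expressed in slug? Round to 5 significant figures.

56819 g = 3.89334 slug and 0.049653 long ton = 3.45691 slug.
3.89334 − 3.45691 ≈ 0.43643 slug.

0.43643 slug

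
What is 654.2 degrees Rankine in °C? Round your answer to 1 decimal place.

°R = (°C + 273.15) × 9/5.
Applying the formula gives 90.3 °C.

90.3 °C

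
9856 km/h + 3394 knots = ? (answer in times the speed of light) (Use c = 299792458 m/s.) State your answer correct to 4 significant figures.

1.496e-5 times the speed of light

9856 km/h = 9.13224e-6 c and 3394 kn = 5.82411e-6 c.
9.13224e-6 + 5.82411e-6 ≈ 1.496e-5 c.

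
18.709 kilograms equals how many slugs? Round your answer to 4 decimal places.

1 kilogram = 0.0685218 slugs.
So 18.709 × 0.0685218 ≈ 1.2820 slug.

1.2820 slug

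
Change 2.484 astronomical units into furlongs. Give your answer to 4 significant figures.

1 au = 7.43646 × 10^8 furlong.
2.484 × 7.43646 × 10^8 ≈ 1.847 × 10^9 furlong.

1.847 × 10^9 furlong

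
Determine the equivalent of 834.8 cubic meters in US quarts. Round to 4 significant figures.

1 m³ = 1056.69 US quarts.
Then 834.8 × 1056.69 ≈ 882100 US qt.

882100 US qt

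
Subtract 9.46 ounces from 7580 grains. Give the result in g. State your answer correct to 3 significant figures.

223 g

7580 gr = 491.176 g and 9.46 oz = 268.186 g.
491.176 − 268.186 ≈ 223 g.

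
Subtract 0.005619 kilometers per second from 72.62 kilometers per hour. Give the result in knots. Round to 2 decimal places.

28.29 kn

72.62 km/h = 39.2117 kn and 0.005619 km/s = 10.9225 kn.
39.2117 − 10.9225 ≈ 28.29 kn.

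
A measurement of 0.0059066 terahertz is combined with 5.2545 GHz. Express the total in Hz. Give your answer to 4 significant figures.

1.116e+10 hertz

0.0059066 THz = 5.90660e+9 Hz and 5.2545 GHz = 5.25450e+9 Hz.
5.90660e+9 + 5.25450e+9 ≈ 1.116e+10 Hz.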